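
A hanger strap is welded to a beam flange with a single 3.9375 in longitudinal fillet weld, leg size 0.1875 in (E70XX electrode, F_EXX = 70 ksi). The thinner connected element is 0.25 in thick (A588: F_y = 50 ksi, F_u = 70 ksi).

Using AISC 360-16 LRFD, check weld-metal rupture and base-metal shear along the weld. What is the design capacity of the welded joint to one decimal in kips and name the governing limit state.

16.4 kips (weld metal governs)

Weld metal: throat = 0.707×0.1875 = 0.13256 in, L = 3.9375 in. φR_n = 0.75 × 0.6 × 70 × 0.13256 × 3.9375 = 16.4 kips.
Base metal shear (0.25 in plate): yield φR_n = 1.0×0.6×50×0.25×3.9375 = 29.5 kips; rupture φR_n = 0.75×0.6×70×0.25×3.9375 = 31.0 kips; take 29.5 kips (yield).
Governing: min(16.4, 29.5) = 16.4 kips → weld metal.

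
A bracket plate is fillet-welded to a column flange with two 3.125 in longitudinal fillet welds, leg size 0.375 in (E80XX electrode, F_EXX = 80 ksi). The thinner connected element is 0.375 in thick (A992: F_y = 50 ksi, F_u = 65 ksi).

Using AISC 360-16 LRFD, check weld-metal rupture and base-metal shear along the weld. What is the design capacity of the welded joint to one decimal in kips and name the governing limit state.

Weld metal: throat = 0.707×0.375 = 0.26513 in, L = 2×3.125 = 6.25 in. φR_n = 0.75 × 0.6 × 80 × 0.26513 × 6.25 = 59.7 kips.
Base metal shear (0.375 in plate): yield φR_n = 1.0×0.6×50×0.375×6.25 = 70.3 kips; rupture φR_n = 0.75×0.6×65×0.375×6.25 = 68.6 kips; take 68.6 kips (rupture).
Governing: min(59.7, 68.6) = 59.7 kips → weld metal.

59.7 kips (weld metal governs)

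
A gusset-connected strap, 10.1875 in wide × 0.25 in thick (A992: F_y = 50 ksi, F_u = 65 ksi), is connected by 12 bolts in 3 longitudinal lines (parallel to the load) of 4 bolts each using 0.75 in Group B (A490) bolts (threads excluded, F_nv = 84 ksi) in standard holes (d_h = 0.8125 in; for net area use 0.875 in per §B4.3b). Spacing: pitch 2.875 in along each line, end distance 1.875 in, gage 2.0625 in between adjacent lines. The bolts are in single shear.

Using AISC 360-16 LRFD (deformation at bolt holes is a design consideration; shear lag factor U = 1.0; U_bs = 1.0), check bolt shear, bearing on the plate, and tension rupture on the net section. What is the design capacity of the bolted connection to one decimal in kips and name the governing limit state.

Bolt shear: A_b = π(0.75)²/4 = 0.44179 in². φR_n = 0.75 × 84 × 0.44179 × 12 × 1 = 334.0 kips.
Bearing (0.25 in plate, F_u = 65 ksi): end bolts L_c = 1.875 − 0.8125/2 = 1.46875, R_n = min(1.2×1.46875×0.25×65, 2.4×0.75×0.25×65) = 28.641 kips/bolt; interior L_c = 2.875 − 0.8125 = 2.0625, R_n = 29.25 kips/bolt. φR_n = 0.75 × (3×28.641 + 9×29.25) = 261.9 kips.
Tension rupture (net): A_n = (10.1875 − 3×0.875)×0.25 = 1.8906 in² (U = 1.0, A_e = A_n). φR_n = 0.75 × 65 × 1.8906 = 92.2 kips.
Governing: min(334.0, 261.9, 92.2) = 92.2 kips → net-section rupture.

92.2 kips (net-section rupture governs)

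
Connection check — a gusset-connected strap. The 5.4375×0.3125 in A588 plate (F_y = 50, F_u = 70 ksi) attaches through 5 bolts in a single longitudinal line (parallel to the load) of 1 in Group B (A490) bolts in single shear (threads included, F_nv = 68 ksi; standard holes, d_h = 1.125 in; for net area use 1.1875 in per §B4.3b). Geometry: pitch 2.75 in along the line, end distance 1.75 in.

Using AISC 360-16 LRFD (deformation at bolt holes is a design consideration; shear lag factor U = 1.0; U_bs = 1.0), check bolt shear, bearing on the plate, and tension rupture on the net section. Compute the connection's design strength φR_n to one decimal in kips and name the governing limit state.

69.7 kips (net-section rupture governs)

Bolt shear: A_b = π(1)²/4 = 0.7854 in². φR_n = 0.75 × 68 × 0.7854 × 5 × 1 = 200.3 kips.
Bearing (0.3125 in plate, F_u = 70 ksi): end bolts L_c = 1.75 − 1.125/2 = 1.1875, R_n = min(1.2×1.1875×0.3125×70, 2.4×1×0.3125×70) = 31.172 kips/bolt; interior L_c = 2.75 − 1.125 = 1.625, R_n = 42.656 kips/bolt. φR_n = 0.75 × (1×31.172 + 4×42.656) = 151.3 kips.
Tension rupture (net): A_n = (5.4375 − 1×1.1875)×0.3125 = 1.3281 in² (U = 1.0, A_e = A_n). φR_n = 0.75 × 70 × 1.3281 = 69.7 kips.
Governing: min(200.3, 151.3, 69.7) = 69.7 kips → net-section rupture.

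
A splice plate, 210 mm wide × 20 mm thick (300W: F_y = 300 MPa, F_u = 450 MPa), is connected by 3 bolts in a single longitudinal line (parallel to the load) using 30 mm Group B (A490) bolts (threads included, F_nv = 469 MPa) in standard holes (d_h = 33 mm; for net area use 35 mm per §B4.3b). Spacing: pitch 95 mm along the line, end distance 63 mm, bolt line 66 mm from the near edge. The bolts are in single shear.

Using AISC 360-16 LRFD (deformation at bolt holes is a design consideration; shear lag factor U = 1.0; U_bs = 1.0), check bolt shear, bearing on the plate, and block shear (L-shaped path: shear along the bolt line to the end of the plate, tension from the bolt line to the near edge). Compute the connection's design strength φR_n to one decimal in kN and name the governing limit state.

Bolt shear: A_b = π(30)²/4 = 706.86 mm². φR_n = 0.75 × 469 × 706.86 × 3 × 1 = 745.9 kN.
Bearing (20 mm plate, F_u = 450 MPa): end bolts L_c = 63 − 33/2 = 46.5, R_n = min(1.2×46.5×20×450, 2.4×30×20×450) = 502.2 kN/bolt; interior L_c = 95 − 33 = 62, R_n = 648 kN/bolt. φR_n = 0.75 × (1×502.2 + 2×648) = 1348.7 kN.
Block shear: shear path 1×[63+2×95] = 1×253 mm, A_gv = 5060, A_nv = 1×(253 − 2.5×35)×20 = 3310 mm²; tension to near edge: (66 − 0.5×35)×20 = 970 mm². R_n = min(0.6×450×3310, 0.6×300×5060) + 1.0×450×970 = min(893.7, 910.8) + 436.5 = 1330.2 kN. φR_n = 0.75 × 1330.2 = 997.7 kN.
Governing: min(745.9, 1348.7, 997.7) = 745.9 kN → bolt shear.

745.9 kN (bolt shear governs)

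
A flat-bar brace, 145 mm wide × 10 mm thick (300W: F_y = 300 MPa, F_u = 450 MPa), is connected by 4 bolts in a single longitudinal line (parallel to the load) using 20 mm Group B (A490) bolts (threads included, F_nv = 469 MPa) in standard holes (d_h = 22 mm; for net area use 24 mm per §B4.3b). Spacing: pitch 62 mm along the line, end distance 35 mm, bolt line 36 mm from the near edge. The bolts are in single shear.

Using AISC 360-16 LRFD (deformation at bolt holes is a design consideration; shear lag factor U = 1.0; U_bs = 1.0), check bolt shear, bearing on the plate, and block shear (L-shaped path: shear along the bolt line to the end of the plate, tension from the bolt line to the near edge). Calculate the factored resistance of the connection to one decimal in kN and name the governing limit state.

Bolt shear: A_b = π(20)²/4 = 314.16 mm². φR_n = 0.75 × 469 × 314.16 × 4 × 1 = 442.0 kN.
Bearing (10 mm plate, F_u = 450 MPa): end bolts L_c = 35 − 22/2 = 24, R_n = min(1.2×24×10×450, 2.4×20×10×450) = 129.6 kN/bolt; interior L_c = 62 − 22 = 40, R_n = 216 kN/bolt. φR_n = 0.75 × (1×129.6 + 3×216) = 583.2 kN.
Block shear: shear path 1×[35+3×62] = 1×221 mm, A_gv = 2210, A_nv = 1×(221 − 3.5×24)×10 = 1370 mm²; tension to near edge: (36 − 0.5×24)×10 = 240 mm². R_n = min(0.6×450×1370, 0.6×300×2210) + 1.0×450×240 = min(369.9, 397.8) + 108 = 477.9 kN. φR_n = 0.75 × 477.9 = 358.4 kN.
Governing: min(442.0, 583.2, 358.4) = 358.4 kN → block shear.

358.4 kN (block shear governs)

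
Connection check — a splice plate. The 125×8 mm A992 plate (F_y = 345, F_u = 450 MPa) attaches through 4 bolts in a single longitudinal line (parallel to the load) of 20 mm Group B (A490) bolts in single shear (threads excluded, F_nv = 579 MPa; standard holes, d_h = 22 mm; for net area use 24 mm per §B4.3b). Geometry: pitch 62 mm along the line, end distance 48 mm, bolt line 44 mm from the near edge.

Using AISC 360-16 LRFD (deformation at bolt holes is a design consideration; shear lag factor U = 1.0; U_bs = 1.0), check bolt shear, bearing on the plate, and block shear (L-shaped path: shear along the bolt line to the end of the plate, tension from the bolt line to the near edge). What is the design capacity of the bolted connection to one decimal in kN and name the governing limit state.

Bolt shear: A_b = π(20)²/4 = 314.16 mm². φR_n = 0.75 × 579 × 314.16 × 4 × 1 = 545.7 kN.
Bearing (8 mm plate, F_u = 450 MPa): end bolts L_c = 48 − 22/2 = 37, R_n = min(1.2×37×8×450, 2.4×20×8×450) = 159.84 kN/bolt; interior L_c = 62 − 22 = 40, R_n = 172.8 kN/bolt. φR_n = 0.75 × (1×159.84 + 3×172.8) = 508.7 kN.
Block shear: shear path 1×[48+3×62] = 1×234 mm, A_gv = 1872, A_nv = 1×(234 − 3.5×24)×8 = 1200 mm²; tension to near edge: (44 − 0.5×24)×8 = 256 mm². R_n = min(0.6×450×1200, 0.6×345×1872) + 1.0×450×256 = min(324, 387.5) + 115.2 = 439.2 kN. φR_n = 0.75 × 439.2 = 329.4 kN.
Governing: min(545.7, 508.7, 329.4) = 329.4 kN → block shear.

329.4 kN (block shear governs)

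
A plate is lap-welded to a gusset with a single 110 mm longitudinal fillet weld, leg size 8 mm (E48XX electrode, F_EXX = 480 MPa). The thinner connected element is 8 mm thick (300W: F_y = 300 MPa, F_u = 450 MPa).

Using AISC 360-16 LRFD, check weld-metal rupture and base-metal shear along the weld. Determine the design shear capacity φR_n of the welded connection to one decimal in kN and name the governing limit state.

Weld metal: throat = 0.707×8 = 5.656 mm, L = 110 mm. φR_n = 0.75 × 0.6 × 480 × 5.656 × 110 = 134.4 kN.
Base metal shear (8 mm plate): yield φR_n = 1.0×0.6×300×8×110 = 158.4 kN; rupture φR_n = 0.75×0.6×450×8×110 = 178.2 kN; take 158.4 kN (yield).
Governing: min(134.4, 158.4) = 134.4 kN → weld metal.

134.4 kN (weld metal governs)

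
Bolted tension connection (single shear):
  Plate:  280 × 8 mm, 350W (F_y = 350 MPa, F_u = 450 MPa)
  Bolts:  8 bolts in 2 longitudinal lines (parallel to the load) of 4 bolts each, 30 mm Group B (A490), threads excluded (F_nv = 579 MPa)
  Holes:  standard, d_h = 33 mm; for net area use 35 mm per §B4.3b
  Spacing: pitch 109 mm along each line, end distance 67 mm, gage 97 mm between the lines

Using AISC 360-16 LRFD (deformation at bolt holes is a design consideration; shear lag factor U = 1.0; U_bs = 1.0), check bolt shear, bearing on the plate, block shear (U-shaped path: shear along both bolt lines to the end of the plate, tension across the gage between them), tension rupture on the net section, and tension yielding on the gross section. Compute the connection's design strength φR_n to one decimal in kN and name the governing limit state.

Bolt shear: A_b = π(30)²/4 = 706.86 mm². φR_n = 0.75 × 579 × 706.86 × 8 × 1 = 2455.6 kN.
Bearing (8 mm plate, F_u = 450 MPa): end bolts L_c = 67 − 33/2 = 50.5, R_n = min(1.2×50.5×8×450, 2.4×30×8×450) = 218.16 kN/bolt; interior L_c = 109 − 33 = 76, R_n = 259.2 kN/bolt. φR_n = 0.75 × (2×218.16 + 6×259.2) = 1493.6 kN.
Block shear: shear path 2×[67+3×109] = 2×394 mm, A_gv = 6304, A_nv = 2×(394 − 3.5×35)×8 = 4344 mm²; tension across gage: (97 − 1×35)×8 = 496 mm². R_n = min(0.6×450×4344, 0.6×350×6304) + 1.0×450×496 = min(1172.9, 1323.8) + 223.2 = 1396.1 kN. φR_n = 0.75 × 1396.1 = 1047.1 kN.
Tension rupture (net): A_n = (280 − 2×35)×8 = 1680 mm² (U = 1.0, A_e = A_n). φR_n = 0.75 × 450 × 1680 = 567.0 kN.
Tension yield (gross): A_g = 280×8 = 2240 mm². φR_n = 0.90 × 350 × 2240 = 705.6 kN.
Governing: min(2455.6, 1493.6, 1047.1, 567.0, 705.6) = 567.0 kN → net-section rupture.

567.0 kN (net-section rupture governs)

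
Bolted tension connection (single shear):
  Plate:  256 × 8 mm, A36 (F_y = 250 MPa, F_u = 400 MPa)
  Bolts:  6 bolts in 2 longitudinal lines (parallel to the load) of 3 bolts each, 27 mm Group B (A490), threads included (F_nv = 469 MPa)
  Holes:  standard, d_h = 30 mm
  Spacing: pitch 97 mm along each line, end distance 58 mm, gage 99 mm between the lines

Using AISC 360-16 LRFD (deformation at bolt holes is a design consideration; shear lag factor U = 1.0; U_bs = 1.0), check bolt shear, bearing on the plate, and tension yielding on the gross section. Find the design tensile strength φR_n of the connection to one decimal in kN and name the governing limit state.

Bolt shear: A_b = π(27)²/4 = 572.56 mm². φR_n = 0.75 × 469 × 572.56 × 6 × 1 = 1208.4 kN.
Bearing (8 mm plate, F_u = 400 MPa): end bolts L_c = 58 − 30/2 = 43, R_n = min(1.2×43×8×400, 2.4×27×8×400) = 165.12 kN/bolt; interior L_c = 97 − 30 = 67, R_n = 207.36 kN/bolt. φR_n = 0.75 × (2×165.12 + 4×207.36) = 869.8 kN.
Tension yield (gross): A_g = 256×8 = 2048 mm². φR_n = 0.90 × 250 × 2048 = 460.8 kN.
Governing: min(1208.4, 869.8, 460.8) = 460.8 kN → gross-section yield.

460.8 kN (gross-section yield governs)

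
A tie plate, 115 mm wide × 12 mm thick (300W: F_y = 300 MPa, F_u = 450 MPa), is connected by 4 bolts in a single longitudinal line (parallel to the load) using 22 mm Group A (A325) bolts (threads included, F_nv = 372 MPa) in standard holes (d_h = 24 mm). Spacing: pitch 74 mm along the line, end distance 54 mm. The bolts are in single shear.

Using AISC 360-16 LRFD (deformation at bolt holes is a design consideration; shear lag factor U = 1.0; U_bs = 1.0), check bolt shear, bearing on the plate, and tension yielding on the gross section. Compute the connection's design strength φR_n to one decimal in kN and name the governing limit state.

372.6 kN (gross-section yield governs)

Bolt shear: A_b = π(22)²/4 = 380.13 mm². φR_n = 0.75 × 372 × 380.13 × 4 × 1 = 424.2 kN.
Bearing (12 mm plate, F_u = 450 MPa): end bolts L_c = 54 − 24/2 = 42, R_n = min(1.2×42×12×450, 2.4×22×12×450) = 272.16 kN/bolt; interior L_c = 74 − 24 = 50, R_n = 285.12 kN/bolt. φR_n = 0.75 × (1×272.16 + 3×285.12) = 845.6 kN.
Tension yield (gross): A_g = 115×12 = 1380 mm². φR_n = 0.90 × 300 × 1380 = 372.6 kN.
Governing: min(424.2, 845.6, 372.6) = 372.6 kN → gross-section yield.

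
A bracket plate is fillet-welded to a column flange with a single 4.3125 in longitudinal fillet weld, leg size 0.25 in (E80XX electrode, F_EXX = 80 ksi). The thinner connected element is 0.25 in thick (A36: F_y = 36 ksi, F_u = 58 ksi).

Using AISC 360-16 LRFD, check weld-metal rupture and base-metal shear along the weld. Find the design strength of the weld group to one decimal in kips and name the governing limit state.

23.3 kips (base-metal shear governs)

Weld metal: throat = 0.707×0.25 = 0.17675 in, L = 4.3125 in. φR_n = 0.75 × 0.6 × 80 × 0.17675 × 4.3125 = 27.4 kips.
Base metal shear (0.25 in plate): yield φR_n = 1.0×0.6×36×0.25×4.3125 = 23.3 kips; rupture φR_n = 0.75×0.6×58×0.25×4.3125 = 28.1 kips; take 23.3 kips (yield).
Governing: min(27.4, 23.3) = 23.3 kips → base-metal shear.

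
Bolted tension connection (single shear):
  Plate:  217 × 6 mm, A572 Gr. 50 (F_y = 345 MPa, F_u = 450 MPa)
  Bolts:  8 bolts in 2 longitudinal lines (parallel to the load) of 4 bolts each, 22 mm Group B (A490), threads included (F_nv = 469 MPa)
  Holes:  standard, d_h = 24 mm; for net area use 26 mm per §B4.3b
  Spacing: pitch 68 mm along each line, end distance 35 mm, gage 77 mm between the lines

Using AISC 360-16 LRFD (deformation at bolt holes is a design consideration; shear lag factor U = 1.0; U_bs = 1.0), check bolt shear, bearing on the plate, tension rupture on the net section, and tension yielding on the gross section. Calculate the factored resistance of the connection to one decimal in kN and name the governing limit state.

Bolt shear: A_b = π(22)²/4 = 380.13 mm². φR_n = 0.75 × 469 × 380.13 × 8 × 1 = 1069.7 kN.
Bearing (6 mm plate, F_u = 450 MPa): end bolts L_c = 35 − 24/2 = 23, R_n = min(1.2×23×6×450, 2.4×22×6×450) = 74.52 kN/bolt; interior L_c = 68 − 24 = 44, R_n = 142.56 kN/bolt. φR_n = 0.75 × (2×74.52 + 6×142.56) = 753.3 kN.
Tension rupture (net): A_n = (217 − 2×26)×6 = 990 mm² (U = 1.0, A_e = A_n). φR_n = 0.75 × 450 × 990 = 334.1 kN.
Tension yield (gross): A_g = 217×6 = 1302 mm². φR_n = 0.90 × 345 × 1302 = 404.3 kN.
Governing: min(1069.7, 753.3, 334.1, 404.3) = 334.1 kN → net-section rupture.

334.1 kN (net-section rupture governs)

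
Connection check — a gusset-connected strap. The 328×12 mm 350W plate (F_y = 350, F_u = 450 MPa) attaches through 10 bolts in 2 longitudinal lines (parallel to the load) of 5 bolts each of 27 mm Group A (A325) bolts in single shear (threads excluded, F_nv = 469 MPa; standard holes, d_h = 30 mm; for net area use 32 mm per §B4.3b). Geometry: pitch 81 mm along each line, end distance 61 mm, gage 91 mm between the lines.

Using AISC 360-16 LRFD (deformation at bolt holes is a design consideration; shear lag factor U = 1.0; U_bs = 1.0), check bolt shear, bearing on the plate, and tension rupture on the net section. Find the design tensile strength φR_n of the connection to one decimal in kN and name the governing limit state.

Bolt shear: A_b = π(27)²/4 = 572.56 mm². φR_n = 0.75 × 469 × 572.56 × 10 × 1 = 2014.0 kN.
Bearing (12 mm plate, F_u = 450 MPa): end bolts L_c = 61 − 30/2 = 46, R_n = min(1.2×46×12×450, 2.4×27×12×450) = 298.08 kN/bolt; interior L_c = 81 − 30 = 51, R_n = 330.48 kN/bolt. φR_n = 0.75 × (2×298.08 + 8×330.48) = 2430.0 kN.
Tension rupture (net): A_n = (328 − 2×32)×12 = 3168 mm² (U = 1.0, A_e = A_n). φR_n = 0.75 × 450 × 3168 = 1069.2 kN.
Governing: min(2014.0, 2430.0, 1069.2) = 1069.2 kN → net-section rupture.

1069.2 kN (net-section rupture governs)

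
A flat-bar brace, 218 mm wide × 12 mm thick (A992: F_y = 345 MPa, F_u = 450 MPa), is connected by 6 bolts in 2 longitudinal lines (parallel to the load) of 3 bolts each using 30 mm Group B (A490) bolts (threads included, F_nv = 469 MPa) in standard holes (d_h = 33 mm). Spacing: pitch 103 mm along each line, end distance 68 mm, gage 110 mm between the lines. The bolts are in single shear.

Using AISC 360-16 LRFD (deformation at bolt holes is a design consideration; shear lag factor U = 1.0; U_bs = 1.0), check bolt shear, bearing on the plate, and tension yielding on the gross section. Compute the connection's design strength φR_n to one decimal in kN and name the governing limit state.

812.3 kN (gross-section yield governs)

Bolt shear: A_b = π(30)²/4 = 706.86 mm². φR_n = 0.75 × 469 × 706.86 × 6 × 1 = 1491.8 kN.
Bearing (12 mm plate, F_u = 450 MPa): end bolts L_c = 68 − 33/2 = 51.5, R_n = min(1.2×51.5×12×450, 2.4×30×12×450) = 333.72 kN/bolt; interior L_c = 103 − 33 = 70, R_n = 388.8 kN/bolt. φR_n = 0.75 × (2×333.72 + 4×388.8) = 1667.0 kN.
Tension yield (gross): A_g = 218×12 = 2616 mm². φR_n = 0.90 × 345 × 2616 = 812.3 kN.
Governing: min(1491.8, 1667.0, 812.3) = 812.3 kN → gross-section yield.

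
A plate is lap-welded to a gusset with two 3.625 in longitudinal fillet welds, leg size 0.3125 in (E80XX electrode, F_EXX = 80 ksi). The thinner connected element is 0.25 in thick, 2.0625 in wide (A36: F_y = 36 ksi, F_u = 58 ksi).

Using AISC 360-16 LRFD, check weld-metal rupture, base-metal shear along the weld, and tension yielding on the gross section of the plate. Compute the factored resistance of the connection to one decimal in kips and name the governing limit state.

Weld metal: throat = 0.707×0.3125 = 0.22094 in, L = 2×3.625 = 7.25 in. φR_n = 0.75 × 0.6 × 80 × 0.22094 × 7.25 = 57.7 kips.
Base metal shear (0.25 in plate): yield φR_n = 1.0×0.6×36×0.25×7.25 = 39.2 kips; rupture φR_n = 0.75×0.6×58×0.25×7.25 = 47.3 kips; take 39.2 kips (yield).
Tension yield (gross): A_g = 2.0625×0.25 = 0.51563 in². φR_n = 0.90 × 36 × 0.51563 = 16.7 kips.
Governing: min(57.7, 39.2, 16.7) = 16.7 kips → gross-section yield.

16.7 kips (gross-section yield governs)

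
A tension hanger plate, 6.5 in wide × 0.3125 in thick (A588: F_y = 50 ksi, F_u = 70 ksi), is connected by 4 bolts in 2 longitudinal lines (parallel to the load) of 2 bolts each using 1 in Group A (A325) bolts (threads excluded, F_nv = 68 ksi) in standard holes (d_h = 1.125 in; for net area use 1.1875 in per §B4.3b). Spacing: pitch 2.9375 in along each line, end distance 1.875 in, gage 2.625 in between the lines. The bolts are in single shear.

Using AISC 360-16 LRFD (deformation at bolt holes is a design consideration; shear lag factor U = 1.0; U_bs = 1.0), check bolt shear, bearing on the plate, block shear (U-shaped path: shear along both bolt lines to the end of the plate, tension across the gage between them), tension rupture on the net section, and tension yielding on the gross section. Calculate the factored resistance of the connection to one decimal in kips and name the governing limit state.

Bolt shear: A_b = π(1)²/4 = 0.7854 in². φR_n = 0.75 × 68 × 0.7854 × 4 × 1 = 160.2 kips.
Bearing (0.3125 in plate, F_u = 70 ksi): end bolts L_c = 1.875 − 1.125/2 = 1.3125, R_n = min(1.2×1.3125×0.3125×70, 2.4×1×0.3125×70) = 34.453 kips/bolt; interior L_c = 2.9375 − 1.125 = 1.8125, R_n = 47.578 kips/bolt. φR_n = 0.75 × (2×34.453 + 2×47.578) = 123.0 kips.
Block shear: shear path 2×[1.875+1×2.9375] = 2×4.8125 in, A_gv = 3.0078, A_nv = 2×(4.8125 − 1.5×1.1875)×0.3125 = 1.8945 in²; tension across gage: (2.625 − 1×1.1875)×0.3125 = 0.44922 in². R_n = min(0.6×70×1.8945, 0.6×50×3.0078) + 1.0×70×0.44922 = min(79.569, 90.234) + 31.445 = 111.01 kips. φR_n = 0.75 × 111.01 = 83.3 kips.
Tension rupture (net): A_n = (6.5 − 2×1.1875)×0.3125 = 1.2891 in² (U = 1.0, A_e = A_n). φR_n = 0.75 × 70 × 1.2891 = 67.7 kips.
Tension yield (gross): A_g = 6.5×0.3125 = 2.0313 in². φR_n = 0.90 × 50 × 2.0313 = 91.4 kips.
Governing: min(160.2, 123.0, 83.3, 67.7, 91.4) = 67.7 kips → net-section rupture.

67.7 kips (net-section rupture governs)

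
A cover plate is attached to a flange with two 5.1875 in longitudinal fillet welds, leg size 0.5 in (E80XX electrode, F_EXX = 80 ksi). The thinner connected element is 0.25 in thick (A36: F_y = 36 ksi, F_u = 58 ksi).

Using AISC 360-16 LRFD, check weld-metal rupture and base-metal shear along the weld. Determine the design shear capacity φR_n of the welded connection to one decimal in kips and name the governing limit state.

Weld metal: throat = 0.707×0.5 = 0.3535 in, L = 2×5.1875 = 10.375 in. φR_n = 0.75 × 0.6 × 80 × 0.3535 × 10.375 = 132.0 kips.
Base metal shear (0.25 in plate): yield φR_n = 1.0×0.6×36×0.25×10.375 = 56.0 kips; rupture φR_n = 0.75×0.6×58×0.25×10.375 = 67.7 kips; take 56.0 kips (yield).
Governing: min(132.0, 56.0) = 56.0 kips → base-metal shear.

56.0 kips (base-metal shear governs)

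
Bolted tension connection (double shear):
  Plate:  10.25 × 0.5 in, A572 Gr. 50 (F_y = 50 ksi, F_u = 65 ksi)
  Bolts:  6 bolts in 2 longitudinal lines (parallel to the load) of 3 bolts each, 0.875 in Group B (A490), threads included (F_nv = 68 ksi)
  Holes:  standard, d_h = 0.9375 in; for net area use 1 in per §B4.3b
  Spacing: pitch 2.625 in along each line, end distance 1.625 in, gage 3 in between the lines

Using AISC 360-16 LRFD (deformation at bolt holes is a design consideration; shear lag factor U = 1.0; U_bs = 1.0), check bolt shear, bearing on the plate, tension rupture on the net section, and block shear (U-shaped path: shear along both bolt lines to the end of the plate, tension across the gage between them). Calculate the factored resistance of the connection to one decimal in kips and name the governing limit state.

176.7 kips (block shear governs)

Bolt shear: A_b = π(0.875)²/4 = 0.60132 in². φR_n = 0.75 × 68 × 0.60132 × 6 × 2 = 368.0 kips.
Bearing (0.5 in plate, F_u = 65 ksi): end bolts L_c = 1.625 − 0.9375/2 = 1.15625, R_n = min(1.2×1.15625×0.5×65, 2.4×0.875×0.5×65) = 45.094 kips/bolt; interior L_c = 2.625 − 0.9375 = 1.6875, R_n = 65.813 kips/bolt. φR_n = 0.75 × (2×45.094 + 4×65.813) = 265.1 kips.
Tension rupture (net): A_n = (10.25 − 2×1)×0.5 = 4.125 in² (U = 1.0, A_e = A_n). φR_n = 0.75 × 65 × 4.125 = 201.1 kips.
Block shear: shear path 2×[1.625+2×2.625] = 2×6.875 in, A_gv = 6.875, A_nv = 2×(6.875 − 2.5×1)×0.5 = 4.375 in²; tension across gage: (3 − 1×1)×0.5 = 1 in². R_n = min(0.6×65×4.375, 0.6×50×6.875) + 1.0×65×1 = min(170.63, 206.25) + 65 = 235.63 kips. φR_n = 0.75 × 235.63 = 176.7 kips.
Governing: min(368.0, 265.1, 201.1, 176.7) = 176.7 kips → block shear.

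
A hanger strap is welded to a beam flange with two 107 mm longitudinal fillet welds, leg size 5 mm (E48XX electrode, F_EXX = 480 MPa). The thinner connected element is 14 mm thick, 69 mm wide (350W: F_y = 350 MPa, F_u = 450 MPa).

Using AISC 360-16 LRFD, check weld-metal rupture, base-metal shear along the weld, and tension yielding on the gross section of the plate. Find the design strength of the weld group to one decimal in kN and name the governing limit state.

163.4 kN (weld metal governs)

Weld metal: throat = 0.707×5 = 3.535 mm, L = 2×107 = 214 mm. φR_n = 0.75 × 0.6 × 480 × 3.535 × 214 = 163.4 kN.
Base metal shear (14 mm plate): yield φR_n = 1.0×0.6×350×14×214 = 629.2 kN; rupture φR_n = 0.75×0.6×450×14×214 = 606.7 kN; take 606.7 kN (rupture).
Tension yield (gross): A_g = 69×14 = 966 mm². φR_n = 0.90 × 350 × 966 = 304.3 kN.
Governing: min(163.4, 606.7, 304.3) = 163.4 kN → weld metal.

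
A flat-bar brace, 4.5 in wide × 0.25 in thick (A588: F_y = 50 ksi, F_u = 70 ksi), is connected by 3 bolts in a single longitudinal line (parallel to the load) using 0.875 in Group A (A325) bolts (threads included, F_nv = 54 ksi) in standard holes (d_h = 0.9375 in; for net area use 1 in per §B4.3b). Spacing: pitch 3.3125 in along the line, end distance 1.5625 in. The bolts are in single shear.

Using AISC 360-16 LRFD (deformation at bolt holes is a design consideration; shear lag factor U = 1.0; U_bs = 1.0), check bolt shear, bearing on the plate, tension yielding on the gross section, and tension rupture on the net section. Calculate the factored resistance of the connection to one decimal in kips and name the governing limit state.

45.9 kips (net-section rupture governs)

Bolt shear: A_b = π(0.875)²/4 = 0.60132 in². φR_n = 0.75 × 54 × 0.60132 × 3 × 1 = 73.1 kips.
Bearing (0.25 in plate, F_u = 70 ksi): end bolts L_c = 1.5625 − 0.9375/2 = 1.09375, R_n = min(1.2×1.09375×0.25×70, 2.4×0.875×0.25×70) = 22.969 kips/bolt; interior L_c = 3.3125 − 0.9375 = 2.375, R_n = 36.75 kips/bolt. φR_n = 0.75 × (1×22.969 + 2×36.75) = 72.4 kips.
Tension yield (gross): A_g = 4.5×0.25 = 1.125 in². φR_n = 0.90 × 50 × 1.125 = 50.6 kips.
Tension rupture (net): A_n = (4.5 − 1×1)×0.25 = 0.875 in² (U = 1.0, A_e = A_n). φR_n = 0.75 × 70 × 0.875 = 45.9 kips.
Governing: min(73.1, 72.4, 50.6, 45.9) = 45.9 kips → net-section rupture.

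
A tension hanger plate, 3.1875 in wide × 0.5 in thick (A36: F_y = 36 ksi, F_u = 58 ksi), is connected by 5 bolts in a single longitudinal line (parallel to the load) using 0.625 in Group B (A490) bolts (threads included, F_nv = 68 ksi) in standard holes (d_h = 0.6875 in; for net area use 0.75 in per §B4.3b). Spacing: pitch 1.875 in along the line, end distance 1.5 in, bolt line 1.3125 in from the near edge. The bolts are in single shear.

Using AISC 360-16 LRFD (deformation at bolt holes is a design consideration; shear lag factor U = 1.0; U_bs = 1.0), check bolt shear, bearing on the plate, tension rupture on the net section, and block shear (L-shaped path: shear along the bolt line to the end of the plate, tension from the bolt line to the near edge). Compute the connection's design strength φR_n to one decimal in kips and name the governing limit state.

53.0 kips (net-section rupture governs)

Bolt shear: A_b = π(0.625)²/4 = 0.3068 in². φR_n = 0.75 × 68 × 0.3068 × 5 × 1 = 78.2 kips.
Bearing (0.5 in plate, F_u = 58 ksi): end bolts L_c = 1.5 − 0.6875/2 = 1.15625, R_n = min(1.2×1.15625×0.5×58, 2.4×0.625×0.5×58) = 40.238 kips/bolt; interior L_c = 1.875 − 0.6875 = 1.1875, R_n = 41.325 kips/bolt. φR_n = 0.75 × (1×40.238 + 4×41.325) = 154.2 kips.
Tension rupture (net): A_n = (3.1875 − 1×0.75)×0.5 = 1.2188 in² (U = 1.0, A_e = A_n). φR_n = 0.75 × 58 × 1.2188 = 53.0 kips.
Block shear: shear path 1×[1.5+4×1.875] = 1×9 in, A_gv = 4.5, A_nv = 1×(9 − 4.5×0.75)×0.5 = 2.8125 in²; tension to near edge: (1.3125 − 0.5×0.75)×0.5 = 0.46875 in². R_n = min(0.6×58×2.8125, 0.6×36×4.5) + 1.0×58×0.46875 = min(97.875, 97.2) + 27.188 = 124.39 kips. φR_n = 0.75 × 124.39 = 93.3 kips.
Governing: min(78.2, 154.2, 53.0, 93.3) = 53.0 kips → net-section rupture.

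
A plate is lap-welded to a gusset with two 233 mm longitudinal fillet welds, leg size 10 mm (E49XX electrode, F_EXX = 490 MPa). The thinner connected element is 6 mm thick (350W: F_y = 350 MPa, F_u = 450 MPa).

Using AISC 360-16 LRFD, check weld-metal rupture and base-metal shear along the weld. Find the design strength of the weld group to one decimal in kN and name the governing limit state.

Weld metal: throat = 0.707×10 = 7.07 mm, L = 2×233 = 466 mm. φR_n = 0.75 × 0.6 × 490 × 7.07 × 466 = 726.5 kN.
Base metal shear (6 mm plate): yield φR_n = 1.0×0.6×350×6×466 = 587.2 kN; rupture φR_n = 0.75×0.6×450×6×466 = 566.2 kN; take 566.2 kN (rupture).
Governing: min(726.5, 566.2) = 566.2 kN → base-metal shear.

566.2 kN (base-metal shear governs)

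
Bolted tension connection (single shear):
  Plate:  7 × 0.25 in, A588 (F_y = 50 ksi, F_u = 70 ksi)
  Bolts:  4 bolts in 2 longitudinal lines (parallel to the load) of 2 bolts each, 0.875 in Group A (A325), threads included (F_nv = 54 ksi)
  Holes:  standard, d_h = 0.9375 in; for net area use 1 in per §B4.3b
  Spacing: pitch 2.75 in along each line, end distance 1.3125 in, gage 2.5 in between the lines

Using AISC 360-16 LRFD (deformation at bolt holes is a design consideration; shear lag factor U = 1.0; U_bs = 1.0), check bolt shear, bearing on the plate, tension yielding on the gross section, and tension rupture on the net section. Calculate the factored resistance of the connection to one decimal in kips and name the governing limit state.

Bolt shear: A_b = π(0.875)²/4 = 0.60132 in². φR_n = 0.75 × 54 × 0.60132 × 4 × 1 = 97.4 kips.
Bearing (0.25 in plate, F_u = 70 ksi): end bolts L_c = 1.3125 − 0.9375/2 = 0.84375, R_n = min(1.2×0.84375×0.25×70, 2.4×0.875×0.25×70) = 17.719 kips/bolt; interior L_c = 2.75 − 0.9375 = 1.8125, R_n = 36.75 kips/bolt. φR_n = 0.75 × (2×17.719 + 2×36.75) = 81.7 kips.
Tension yield (gross): A_g = 7×0.25 = 1.75 in². φR_n = 0.90 × 50 × 1.75 = 78.8 kips.
Tension rupture (net): A_n = (7 − 2×1)×0.25 = 1.25 in² (U = 1.0, A_e = A_n). φR_n = 0.75 × 70 × 1.25 = 65.6 kips.
Governing: min(97.4, 81.7, 78.8, 65.6) = 65.6 kips → net-section rupture.

65.6 kips (net-section rupture governs)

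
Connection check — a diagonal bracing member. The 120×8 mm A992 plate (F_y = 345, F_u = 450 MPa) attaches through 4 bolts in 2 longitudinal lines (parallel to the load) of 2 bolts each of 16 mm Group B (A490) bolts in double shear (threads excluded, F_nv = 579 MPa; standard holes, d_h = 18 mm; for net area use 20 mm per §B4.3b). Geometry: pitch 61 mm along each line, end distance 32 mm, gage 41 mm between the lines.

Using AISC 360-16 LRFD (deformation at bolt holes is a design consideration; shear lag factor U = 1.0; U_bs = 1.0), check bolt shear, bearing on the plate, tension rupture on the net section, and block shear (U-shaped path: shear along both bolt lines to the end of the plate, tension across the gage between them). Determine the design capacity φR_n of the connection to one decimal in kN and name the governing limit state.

216.0 kN (net-section rupture governs)

Bolt shear: A_b = π(16)²/4 = 201.06 mm². φR_n = 0.75 × 579 × 201.06 × 4 × 2 = 698.5 kN.
Bearing (8 mm plate, F_u = 450 MPa): end bolts L_c = 32 − 18/2 = 23, R_n = min(1.2×23×8×450, 2.4×16×8×450) = 99.36 kN/bolt; interior L_c = 61 − 18 = 43, R_n = 138.24 kN/bolt. φR_n = 0.75 × (2×99.36 + 2×138.24) = 356.4 kN.
Tension rupture (net): A_n = (120 − 2×20)×8 = 640 mm² (U = 1.0, A_e = A_n). φR_n = 0.75 × 450 × 640 = 216.0 kN.
Block shear: shear path 2×[32+1×61] = 2×93 mm, A_gv = 1488, A_nv = 2×(93 − 1.5×20)×8 = 1008 mm²; tension across gage: (41 − 1×20)×8 = 168 mm². R_n = min(0.6×450×1008, 0.6×345×1488) + 1.0×450×168 = min(272.16, 308.02) + 75.6 = 347.76 kN. φR_n = 0.75 × 347.76 = 260.8 kN.
Governing: min(698.5, 356.4, 216.0, 260.8) = 216.0 kN → net-section rupture.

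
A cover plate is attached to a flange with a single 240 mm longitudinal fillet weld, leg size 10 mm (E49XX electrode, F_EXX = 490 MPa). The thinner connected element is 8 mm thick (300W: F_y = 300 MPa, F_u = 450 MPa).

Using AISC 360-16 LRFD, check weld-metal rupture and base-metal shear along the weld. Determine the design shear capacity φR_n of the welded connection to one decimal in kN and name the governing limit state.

Weld metal: throat = 0.707×10 = 7.07 mm, L = 240 mm. φR_n = 0.75 × 0.6 × 490 × 7.07 × 240 = 374.1 kN.
Base metal shear (8 mm plate): yield φR_n = 1.0×0.6×300×8×240 = 345.6 kN; rupture φR_n = 0.75×0.6×450×8×240 = 388.8 kN; take 345.6 kN (yield).
Governing: min(374.1, 345.6) = 345.6 kN → base-metal shear.

345.6 kN (base-metal shear governs)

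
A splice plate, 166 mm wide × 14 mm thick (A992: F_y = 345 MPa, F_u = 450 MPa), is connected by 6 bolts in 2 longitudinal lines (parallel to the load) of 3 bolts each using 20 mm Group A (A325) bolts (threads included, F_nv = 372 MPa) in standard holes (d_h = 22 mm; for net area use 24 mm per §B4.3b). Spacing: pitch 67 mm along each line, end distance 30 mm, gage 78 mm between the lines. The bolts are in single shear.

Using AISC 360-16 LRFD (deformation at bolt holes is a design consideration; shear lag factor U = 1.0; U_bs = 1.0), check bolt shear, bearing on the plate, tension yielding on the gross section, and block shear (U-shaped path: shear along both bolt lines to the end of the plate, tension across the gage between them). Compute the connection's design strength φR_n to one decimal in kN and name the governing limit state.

525.9 kN (bolt shear governs)

Bolt shear: A_b = π(20)²/4 = 314.16 mm². φR_n = 0.75 × 372 × 314.16 × 6 × 1 = 525.9 kN.
Bearing (14 mm plate, F_u = 450 MPa): end bolts L_c = 30 − 22/2 = 19, R_n = min(1.2×19×14×450, 2.4×20×14×450) = 143.64 kN/bolt; interior L_c = 67 − 22 = 45, R_n = 302.4 kN/bolt. φR_n = 0.75 × (2×143.64 + 4×302.4) = 1122.7 kN.
Tension yield (gross): A_g = 166×14 = 2324 mm². φR_n = 0.90 × 345 × 2324 = 721.6 kN.
Block shear: shear path 2×[30+2×67] = 2×164 mm, A_gv = 4592, A_nv = 2×(164 − 2.5×24)×14 = 2912 mm²; tension across gage: (78 − 1×24)×14 = 756 mm². R_n = min(0.6×450×2912, 0.6×345×4592) + 1.0×450×756 = min(786.24, 950.54) + 340.2 = 1126.4 kN. φR_n = 0.75 × 1126.4 = 844.8 kN.
Governing: min(525.9, 1122.7, 721.6, 844.8) = 525.9 kN → bolt shear.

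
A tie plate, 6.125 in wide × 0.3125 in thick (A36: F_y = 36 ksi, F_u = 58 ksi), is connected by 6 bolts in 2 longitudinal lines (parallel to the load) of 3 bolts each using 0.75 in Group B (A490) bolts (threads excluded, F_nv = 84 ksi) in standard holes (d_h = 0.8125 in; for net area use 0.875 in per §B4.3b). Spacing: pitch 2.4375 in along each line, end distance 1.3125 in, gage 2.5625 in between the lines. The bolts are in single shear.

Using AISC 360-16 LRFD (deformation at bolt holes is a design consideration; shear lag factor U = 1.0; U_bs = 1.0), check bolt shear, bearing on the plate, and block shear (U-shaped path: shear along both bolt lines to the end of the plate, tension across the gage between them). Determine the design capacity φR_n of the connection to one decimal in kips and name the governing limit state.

85.6 kips (block shear governs)

Bolt shear: A_b = π(0.75)²/4 = 0.44179 in². φR_n = 0.75 × 84 × 0.44179 × 6 × 1 = 167.0 kips.
Bearing (0.3125 in plate, F_u = 58 ksi): end bolts L_c = 1.3125 − 0.8125/2 = 0.90625, R_n = min(1.2×0.90625×0.3125×58, 2.4×0.75×0.3125×58) = 19.711 kips/bolt; interior L_c = 2.4375 − 0.8125 = 1.625, R_n = 32.625 kips/bolt. φR_n = 0.75 × (2×19.711 + 4×32.625) = 127.4 kips.
Block shear: shear path 2×[1.3125+2×2.4375] = 2×6.1875 in, A_gv = 3.8672, A_nv = 2×(6.1875 − 2.5×0.875)×0.3125 = 2.5 in²; tension across gage: (2.5625 − 1×0.875)×0.3125 = 0.52734 in². R_n = min(0.6×58×2.5, 0.6×36×3.8672) + 1.0×58×0.52734 = min(87, 83.532) + 30.586 = 114.12 kips. φR_n = 0.75 × 114.12 = 85.6 kips.
Governing: min(167.0, 127.4, 85.6) = 85.6 kips → block shear.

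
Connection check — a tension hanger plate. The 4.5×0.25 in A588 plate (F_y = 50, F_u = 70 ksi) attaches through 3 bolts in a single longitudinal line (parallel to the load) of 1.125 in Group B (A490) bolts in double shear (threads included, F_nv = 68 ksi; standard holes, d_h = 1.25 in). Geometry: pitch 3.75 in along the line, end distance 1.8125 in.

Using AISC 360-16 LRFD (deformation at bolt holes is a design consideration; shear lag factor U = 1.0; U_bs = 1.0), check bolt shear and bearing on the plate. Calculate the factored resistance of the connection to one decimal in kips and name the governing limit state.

89.6 kips (bearing governs)

Bolt shear: A_b = π(1.125)²/4 = 0.99402 in². φR_n = 0.75 × 68 × 0.99402 × 3 × 2 = 304.2 kips.
Bearing (0.25 in plate, F_u = 70 ksi): end bolts L_c = 1.8125 − 1.25/2 = 1.1875, R_n = min(1.2×1.1875×0.25×70, 2.4×1.125×0.25×70) = 24.938 kips/bolt; interior L_c = 3.75 − 1.25 = 2.5, R_n = 47.25 kips/bolt. φR_n = 0.75 × (1×24.938 + 2×47.25) = 89.6 kips.
Governing: min(304.2, 89.6) = 89.6 kips → bearing.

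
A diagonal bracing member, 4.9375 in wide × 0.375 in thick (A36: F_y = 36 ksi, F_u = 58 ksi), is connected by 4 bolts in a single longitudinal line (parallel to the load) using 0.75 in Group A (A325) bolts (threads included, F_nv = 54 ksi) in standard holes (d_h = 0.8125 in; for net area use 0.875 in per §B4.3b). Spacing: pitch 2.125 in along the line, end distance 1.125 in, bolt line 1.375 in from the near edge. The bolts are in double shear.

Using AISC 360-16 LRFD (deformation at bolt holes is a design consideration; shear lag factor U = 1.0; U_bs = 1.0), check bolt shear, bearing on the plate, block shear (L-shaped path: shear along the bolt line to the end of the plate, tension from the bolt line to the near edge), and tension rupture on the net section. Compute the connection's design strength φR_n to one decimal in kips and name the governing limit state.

58.7 kips (block shear governs)

Bolt shear: A_b = π(0.75)²/4 = 0.44179 in². φR_n = 0.75 × 54 × 0.44179 × 4 × 2 = 143.1 kips.
Bearing (0.375 in plate, F_u = 58 ksi): end bolts L_c = 1.125 − 0.8125/2 = 0.71875, R_n = min(1.2×0.71875×0.375×58, 2.4×0.75×0.375×58) = 18.759 kips/bolt; interior L_c = 2.125 − 0.8125 = 1.3125, R_n = 34.256 kips/bolt. φR_n = 0.75 × (1×18.759 + 3×34.256) = 91.1 kips.
Block shear: shear path 1×[1.125+3×2.125] = 1×7.5 in, A_gv = 2.8125, A_nv = 1×(7.5 − 3.5×0.875)×0.375 = 1.6641 in²; tension to near edge: (1.375 − 0.5×0.875)×0.375 = 0.35156 in². R_n = min(0.6×58×1.6641, 0.6×36×2.8125) + 1.0×58×0.35156 = min(57.911, 60.75) + 20.39 = 78.301 kips. φR_n = 0.75 × 78.301 = 58.7 kips.
Tension rupture (net): A_n = (4.9375 − 1×0.875)×0.375 = 1.5234 in² (U = 1.0, A_e = A_n). φR_n = 0.75 × 58 × 1.5234 = 66.3 kips.
Governing: min(143.1, 91.1, 58.7, 66.3) = 58.7 kips → block shear.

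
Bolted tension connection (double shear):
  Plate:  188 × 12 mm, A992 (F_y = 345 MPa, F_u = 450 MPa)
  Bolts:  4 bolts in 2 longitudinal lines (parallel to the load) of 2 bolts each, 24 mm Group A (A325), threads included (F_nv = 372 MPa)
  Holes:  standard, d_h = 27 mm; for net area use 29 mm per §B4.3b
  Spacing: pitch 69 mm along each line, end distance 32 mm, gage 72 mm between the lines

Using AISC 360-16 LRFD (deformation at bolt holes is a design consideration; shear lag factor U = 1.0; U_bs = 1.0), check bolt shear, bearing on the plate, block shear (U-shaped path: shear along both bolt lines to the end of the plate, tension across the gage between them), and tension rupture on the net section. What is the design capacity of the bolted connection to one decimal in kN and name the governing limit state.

453.6 kN (block shear governs)

Bolt shear: A_b = π(24)²/4 = 452.39 mm². φR_n = 0.75 × 372 × 452.39 × 4 × 2 = 1009.7 kN.
Bearing (12 mm plate, F_u = 450 MPa): end bolts L_c = 32 − 27/2 = 18.5, R_n = min(1.2×18.5×12×450, 2.4×24×12×450) = 119.88 kN/bolt; interior L_c = 69 − 27 = 42, R_n = 272.16 kN/bolt. φR_n = 0.75 × (2×119.88 + 2×272.16) = 588.1 kN.
Block shear: shear path 2×[32+1×69] = 2×101 mm, A_gv = 2424, A_nv = 2×(101 − 1.5×29)×12 = 1380 mm²; tension across gage: (72 − 1×29)×12 = 516 mm². R_n = min(0.6×450×1380, 0.6×345×2424) + 1.0×450×516 = min(372.6, 501.77) + 232.2 = 604.8 kN. φR_n = 0.75 × 604.8 = 453.6 kN.
Tension rupture (net): A_n = (188 − 2×29)×12 = 1560 mm² (U = 1.0, A_e = A_n). φR_n = 0.75 × 450 × 1560 = 526.5 kN.
Governing: min(1009.7, 588.1, 453.6, 526.5) = 453.6 kN → block shear.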